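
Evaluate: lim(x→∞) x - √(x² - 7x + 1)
This is an ∞-∞ indeterminate form.

Combine fractions or rationalize to convert ∞-∞ to 0/0 form:
  lim(x→∞) x - √(x² - 7x + 1) = 7/2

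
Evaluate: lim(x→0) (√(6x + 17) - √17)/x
This is a standard limit.

Factor or rationalize the expression:
  lim(x→0) (√(6x + 17) - √17)/x = 3·sqrt(17)/17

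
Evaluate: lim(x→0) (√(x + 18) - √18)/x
This is a standard limit.

Factor or rationalize the expression:
  lim(x→0) (√(x + 18) - √18)/x = sqrt(2)/12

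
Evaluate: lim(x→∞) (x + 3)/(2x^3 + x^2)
This is an ∞/∞ indeterminate form.

Apply L'Hôpital's rule: differentiate numerator and denominator separately.
  f(x) = x + 3   ⇒   f'(x) = 1
  g(x) = 2·x^3 + x^2   ⇒   g'(x) = 6·x^2 + 2·x
  lim(x→∞) f'(x)/g'(x) = lim(x→∞) (1)/(6·x^2 + 2·x)
  = 0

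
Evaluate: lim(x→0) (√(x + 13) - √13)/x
This is a standard limit.

Factor or rationalize the expression:
  lim(x→0) (√(x + 13) - √13)/x = sqrt(13)/26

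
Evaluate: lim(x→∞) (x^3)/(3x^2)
This is an ∞/∞ indeterminate form.

Apply L'Hôpital's rule: differentiate numerator and denominator separately.
  f(x) = x^3   ⇒   f'(x) = 3·x^2
  g(x) = 3·x^2   ⇒   g'(x) = 6·x
  lim(x→∞) f'(x)/g'(x) = lim(x→∞) (3·x^2)/(6·x)
  = ∞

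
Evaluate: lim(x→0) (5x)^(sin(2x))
This is an exponential indeterminate form.

For exponential indeterminate forms, take the natural log:
  Let L = lim(x→0) (5x)^(sin(2x))
  Then ln(L) = lim(x→0) [exponent × ln(base)]
  Evaluate using L'Hôpital or standard limits, then exponentiate.
  L = 1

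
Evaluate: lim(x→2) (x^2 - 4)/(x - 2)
This is a standard limit.

Factor or rationalize the expression:
  lim(x→2) (x^2 - 4)/(x - 2) = 4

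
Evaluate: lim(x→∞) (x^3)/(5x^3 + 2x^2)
This is an ∞/∞ indeterminate form.

Apply L'Hôpital's rule: differentiate numerator and denominator separately.
  f(x) = x^3   ⇒   f'(x) = 3·x^2
  g(x) = 5·x^3 + 2·x^2   ⇒   g'(x) = 15·x^2 + 4·x
  lim(x→∞) f'(x)/g'(x) = lim(x→∞) (3·x^2)/(15·x^2 + 4·x)
  = 1/5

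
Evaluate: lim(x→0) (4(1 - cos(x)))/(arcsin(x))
This is a 0/0 indeterminate form.

Apply L'Hôpital's rule: differentiate numerator and denominator separately.
  f(x) = 4 - 4·cos(x)   ⇒   f'(x) = 4·sin(x)
  g(x) = asin(x)   ⇒   g'(x) = 1/sqrt(1 - x^2)
  lim(x→0) f'(x)/g'(x) = lim(x→0) (4·sin(x))/(1/sqrt(1 - x^2))
  = 0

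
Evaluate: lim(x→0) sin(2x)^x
This is an exponential indeterminate form.

For exponential indeterminate forms, take the natural log:
  Let L = lim(x→0) sin(2x)^x
  Then ln(L) = lim(x→0) [exponent × ln(base)]
  Evaluate using L'Hôpital or standard limits, then exponentiate.
  L = 1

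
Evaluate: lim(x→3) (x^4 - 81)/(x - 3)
This is a standard limit.

Factor or rationalize the expression:
  lim(x→3) (x^4 - 81)/(x - 3) = 108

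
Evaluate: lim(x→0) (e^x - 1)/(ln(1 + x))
This is a 0/0 indeterminate form.

Apply L'Hôpital's rule: differentiate numerator and denominator separately.
  f(x) = e^(x) - 1   ⇒   f'(x) = e^(x)
  g(x) = ln(x + 1)   ⇒   g'(x) = 1/(x + 1)
  lim(x→0) f'(x)/g'(x) = lim(x→0) (e^(x))/(1/(x + 1))
  = 1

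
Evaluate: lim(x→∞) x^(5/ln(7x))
This is an exponential indeterminate form.

For exponential indeterminate forms, take the natural log:
  Let L = lim(x→∞) x^(5/ln(7x))
  Then ln(L) = lim(x→∞) [exponent × ln(base)]
  Evaluate using L'Hôpital or standard limits, then exponentiate.
  L = e^(5)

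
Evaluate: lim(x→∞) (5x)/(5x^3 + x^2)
This is an ∞/∞ indeterminate form.

Apply L'Hôpital's rule: differentiate numerator and denominator separately.
  f(x) = 5·x   ⇒   f'(x) = 5
  g(x) = 5·x^3 + x^2   ⇒   g'(x) = 15·x^2 + 2·x
  lim(x→∞) f'(x)/g'(x) = lim(x→∞) (5)/(15·x^2 + 2·x)
  = 0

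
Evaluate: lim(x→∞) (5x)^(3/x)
This is an exponential indeterminate form.

For exponential indeterminate forms, take the natural log:
  Let L = lim(x→∞) (5x)^(3/x)
  Then ln(L) = lim(x→∞) [exponent × ln(base)]
  Evaluate using L'Hôpital or standard limits, then exponentiate.
  L = 1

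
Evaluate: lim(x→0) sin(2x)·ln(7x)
This is a 0·∞ indeterminate form.

Rewrite 0·∞ as a quotient (0/0 or ∞/∞ form), then apply L'Hôpital's rule:
  lim(x→0) sin(2x)·ln(7x) = 0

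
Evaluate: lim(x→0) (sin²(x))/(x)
This is a 0/0 indeterminate form.

Apply L'Hôpital's rule: differentiate numerator and denominator separately.
  f(x) = sin(x)^2   ⇒   f'(x) = 2·sin(x)·cos(x)
  g(x) = x   ⇒   g'(x) = 1
  lim(x→0) f'(x)/g'(x) = lim(x→0) (2·sin(x)·cos(x))/(1)
  = 0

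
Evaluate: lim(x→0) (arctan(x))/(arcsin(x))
This is a 0/0 indeterminate form.

Apply L'Hôpital's rule: differentiate numerator and denominator separately.
  f(x) = atan(x)   ⇒   f'(x) = 1/(x^2 + 1)
  g(x) = asin(x)   ⇒   g'(x) = 1/sqrt(1 - x^2)
  lim(x→0) f'(x)/g'(x) = lim(x→0) (1/(x^2 + 1))/(1/sqrt(1 - x^2))
  = 1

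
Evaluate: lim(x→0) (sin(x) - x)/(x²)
This is a 0/0 indeterminate form.

Apply L'Hôpital's rule: differentiate numerator and denominator separately.
  f(x) = -x + sin(x)   ⇒   f'(x) = cos(x) - 1
  g(x) = x^2   ⇒   g'(x) = 2·x
  lim(x→0) f'(x)/g'(x) = lim(x→0) (cos(x) - 1)/(2·x)
  = 0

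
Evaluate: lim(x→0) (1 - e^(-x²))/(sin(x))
This is a 0/0 indeterminate form.

Apply L'Hôpital's rule: differentiate numerator and denominator separately.
  f(x) = 1 - e^(-x^2)   ⇒   f'(x) = 2·x·e^(-x^2)
  g(x) = sin(x)   ⇒   g'(x) = cos(x)
  lim(x→0) f'(x)/g'(x) = lim(x→0) (2·x·e^(-x^2))/(cos(x))
  = 0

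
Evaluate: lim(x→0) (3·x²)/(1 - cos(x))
This is a 0/0 indeterminate form.

Apply L'Hôpital's rule: differentiate numerator and denominator separately.
  f(x) = 3·x^2   ⇒   f'(x) = 6·x
  g(x) = 1 - cos(x)   ⇒   g'(x) = sin(x)
  lim(x→0) f'(x)/g'(x) = lim(x→0) (6·x)/(sin(x))
  = 6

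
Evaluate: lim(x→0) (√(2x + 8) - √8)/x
This is a standard limit.

Factor or rationalize the expression:
  lim(x→0) (√(2x + 8) - √8)/x = sqrt(2)/4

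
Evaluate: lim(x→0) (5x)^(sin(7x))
This is an exponential indeterminate form.

For exponential indeterminate forms, take the natural log:
  Let L = lim(x→0) (5x)^(sin(7x))
  Then ln(L) = lim(x→0) [exponent × ln(base)]
  Evaluate using L'Hôpital or standard limits, then exponentiate.
  L = 1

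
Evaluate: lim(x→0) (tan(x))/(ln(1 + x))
This is a 0/0 indeterminate form.

Apply L'Hôpital's rule: differentiate numerator and denominator separately.
  f(x) = tan(x)   ⇒   f'(x) = tan(x)^2 + 1
  g(x) = ln(x + 1)   ⇒   g'(x) = 1/(x + 1)
  lim(x→0) f'(x)/g'(x) = lim(x→0) (tan(x)^2 + 1)/(1/(x + 1))
  = 1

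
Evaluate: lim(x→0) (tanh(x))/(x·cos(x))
This is a 0/0 indeterminate form.

Apply L'Hôpital's rule: differentiate numerator and denominator separately.
  f(x) = tanh(x)   ⇒   f'(x) = 1 - tanh(x)^2
  g(x) = x·cos(x)   ⇒   g'(x) = -x·sin(x) + cos(x)
  lim(x→0) f'(x)/g'(x) = lim(x→0) (1 - tanh(x)^2)/(-x·sin(x) + cos(x))
  = 1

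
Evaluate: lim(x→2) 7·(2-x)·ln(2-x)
This is a 0·∞ indeterminate form.

Rewrite 0·∞ as a quotient (0/0 or ∞/∞ form), then apply L'Hôpital's rule:
  lim(x→2) 7·(2-x)·ln(2-x) = 0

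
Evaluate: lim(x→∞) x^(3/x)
This is an exponential indeterminate form.

For exponential indeterminate forms, take the natural log:
  Let L = lim(x→∞) x^(3/x)
  Then ln(L) = lim(x→∞) [exponent × ln(base)]
  Evaluate using L'Hôpital or standard limits, then exponentiate.
  L = 1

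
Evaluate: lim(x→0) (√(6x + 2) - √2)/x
This is a standard limit.

Factor or rationalize the expression:
  lim(x→0) (√(6x + 2) - √2)/x = 3·sqrt(2)/2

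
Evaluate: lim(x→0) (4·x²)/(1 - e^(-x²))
This is a 0/0 indeterminate form.

Apply L'Hôpital's rule: differentiate numerator and denominator separately.
  f(x) = 4·x^2   ⇒   f'(x) = 8·x
  g(x) = 1 - e^(-x^2)   ⇒   g'(x) = 2·x·e^(-x^2)
  lim(x→0) f'(x)/g'(x) = lim(x→0) (8·x)/(2·x·e^(-x^2))
  = 4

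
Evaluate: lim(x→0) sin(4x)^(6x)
This is an exponential indeterminate form.

For exponential indeterminate forms, take the natural log:
  Let L = lim(x→0) sin(4x)^(6x)
  Then ln(L) = lim(x→0) [exponent × ln(base)]
  Evaluate using L'Hôpital or standard limits, then exponentiate.
  L = 1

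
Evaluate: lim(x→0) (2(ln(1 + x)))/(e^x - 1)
This is a 0/0 indeterminate form.

Apply L'Hôpital's rule: differentiate numerator and denominator separately.
  f(x) = 2·ln(x + 1)   ⇒   f'(x) = 2/(x + 1)
  g(x) = e^(x) - 1   ⇒   g'(x) = e^(x)
  lim(x→0) f'(x)/g'(x) = lim(x→0) (2/(x + 1))/(e^(x))
  = 2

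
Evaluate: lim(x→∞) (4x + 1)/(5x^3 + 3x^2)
This is an ∞/∞ indeterminate form.

Apply L'Hôpital's rule: differentiate numerator and denominator separately.
  f(x) = 4·x + 1   ⇒   f'(x) = 4
  g(x) = 5·x^3 + 3·x^2   ⇒   g'(x) = 15·x^2 + 6·x
  lim(x→∞) f'(x)/g'(x) = lim(x→∞) (4)/(15·x^2 + 6·x)
  = 0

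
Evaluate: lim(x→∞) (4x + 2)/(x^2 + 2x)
This is an ∞/∞ indeterminate form.

Apply L'Hôpital's rule: differentiate numerator and denominator separately.
  f(x) = 4·x + 2   ⇒   f'(x) = 4
  g(x) = x^2 + 2·x   ⇒   g'(x) = 2·x + 2
  lim(x→∞) f'(x)/g'(x) = lim(x→∞) (4)/(2·x + 2)
  = 0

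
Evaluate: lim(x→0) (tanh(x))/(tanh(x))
This is a 0/0 indeterminate form.

Apply L'Hôpital's rule: differentiate numerator and denominator separately.
  f(x) = tanh(x)   ⇒   f'(x) = 1 - tanh(x)^2
  g(x) = tanh(x)   ⇒   g'(x) = 1 - tanh(x)^2
  lim(x→0) f'(x)/g'(x) = lim(x→0) (1 - tanh(x)^2)/(1 - tanh(x)^2)
  = 1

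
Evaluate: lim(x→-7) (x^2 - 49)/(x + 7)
This is a standard limit.

Factor or rationalize the expression:
  lim(x→-7) (x^2 - 49)/(x + 7) = -14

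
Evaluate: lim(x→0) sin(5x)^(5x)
This is an exponential indeterminate form.

For exponential indeterminate forms, take the natural log:
  Let L = lim(x→0) sin(5x)^(5x)
  Then ln(L) = lim(x→0) [exponent × ln(base)]
  Evaluate using L'Hôpital or standard limits, then exponentiate.
  L = 1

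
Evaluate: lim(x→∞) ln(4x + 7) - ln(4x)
This is an ∞-∞ indeterminate form.

Combine fractions or rationalize to convert ∞-∞ to 0/0 form:
  lim(x→∞) ln(4x + 7) - ln(4x) = 0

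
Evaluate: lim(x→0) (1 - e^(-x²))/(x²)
This is a 0/0 indeterminate form.

Apply L'Hôpital's rule: differentiate numerator and denominator separately.
  f(x) = 1 - e^(-x^2)   ⇒   f'(x) = 2·x·e^(-x^2)
  g(x) = x^2   ⇒   g'(x) = 2·x
  lim(x→0) f'(x)/g'(x) = lim(x→0) (2·x·e^(-x^2))/(2·x)
  = 1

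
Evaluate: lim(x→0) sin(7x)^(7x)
This is an exponential indeterminate form.

For exponential indeterminate forms, take the natural log:
  Let L = lim(x→0) sin(7x)^(7x)
  Then ln(L) = lim(x→0) [exponent × ln(base)]
  Evaluate using L'Hôpital or standard limits, then exponentiate.
  L = 1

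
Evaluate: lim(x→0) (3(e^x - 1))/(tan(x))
This is a 0/0 indeterminate form.

Apply L'Hôpital's rule: differentiate numerator and denominator separately.
  f(x) = 3·e^(x) - 3   ⇒   f'(x) = 3·e^(x)
  g(x) = tan(x)   ⇒   g'(x) = tan(x)^2 + 1
  lim(x→0) f'(x)/g'(x) = lim(x→0) (3·e^(x))/(tan(x)^2 + 1)
  = 3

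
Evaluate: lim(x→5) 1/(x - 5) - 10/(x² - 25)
This is an ∞-∞ indeterminate form.

Combine fractions or rationalize to convert ∞-∞ to 0/0 form:
  lim(x→5) 1/(x - 5) - 10/(x² - 25) = 1/10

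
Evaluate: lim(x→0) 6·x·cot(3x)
This is a 0·∞ indeterminate form.

Rewrite 0·∞ as a quotient (0/0 or ∞/∞ form), then apply L'Hôpital's rule:
  lim(x→0) 6·x·cot(3x) = 2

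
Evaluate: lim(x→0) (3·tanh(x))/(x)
This is a 0/0 indeterminate form.

Apply L'Hôpital's rule: differentiate numerator and denominator separately.
  f(x) = 3·tanh(x)   ⇒   f'(x) = 3 - 3·tanh(x)^2
  g(x) = x   ⇒   g'(x) = 1
  lim(x→0) f'(x)/g'(x) = lim(x→0) (3 - 3·tanh(x)^2)/(1)
  = 3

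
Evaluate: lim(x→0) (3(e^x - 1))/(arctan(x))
This is a 0/0 indeterminate form.

Apply L'Hôpital's rule: differentiate numerator and denominator separately.
  f(x) = 3·e^(x) - 3   ⇒   f'(x) = 3·e^(x)
  g(x) = atan(x)   ⇒   g'(x) = 1/(x^2 + 1)
  lim(x→0) f'(x)/g'(x) = lim(x→0) (3·e^(x))/(1/(x^2 + 1))
  = 3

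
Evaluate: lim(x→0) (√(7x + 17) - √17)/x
This is a standard limit.

Factor or rationalize the expression:
  lim(x→0) (√(7x + 17) - √17)/x = 7·sqrt(17)/34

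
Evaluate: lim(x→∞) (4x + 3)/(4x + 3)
This is an ∞/∞ indeterminate form.

Apply L'Hôpital's rule: differentiate numerator and denominator separately.
  f(x) = 4·x + 3   ⇒   f'(x) = 4
  g(x) = 4·x + 3   ⇒   g'(x) = 4
  lim(x→∞) f'(x)/g'(x) = lim(x→∞) (4)/(4)
  = 1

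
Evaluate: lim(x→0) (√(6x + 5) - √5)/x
This is a standard limit.

Factor or rationalize the expression:
  lim(x→0) (√(6x + 5) - √5)/x = 3·sqrt(5)/5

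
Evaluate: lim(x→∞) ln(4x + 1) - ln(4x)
This is an ∞-∞ indeterminate form.

Combine fractions or rationalize to convert ∞-∞ to 0/0 form:
  lim(x→∞) ln(4x + 1) - ln(4x) = 0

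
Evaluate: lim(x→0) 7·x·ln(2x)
This is a 0·∞ indeterminate form.

Rewrite 0·∞ as a quotient (0/0 or ∞/∞ form), then apply L'Hôpital's rule:
  lim(x→0) 7·x·ln(2x) = 0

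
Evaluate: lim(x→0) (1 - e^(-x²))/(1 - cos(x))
This is a 0/0 indeterminate form.

Apply L'Hôpital's rule: differentiate numerator and denominator separately.
  f(x) = 1 - e^(-x^2)   ⇒   f'(x) = 2·x·e^(-x^2)
  g(x) = 1 - cos(x)   ⇒   g'(x) = sin(x)
  lim(x→0) f'(x)/g'(x) = lim(x→0) (2·x·e^(-x^2))/(sin(x))
  = 2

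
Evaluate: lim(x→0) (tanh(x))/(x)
This is a 0/0 indeterminate form.

Apply L'Hôpital's rule: differentiate numerator and denominator separately.
  f(x) = tanh(x)   ⇒   f'(x) = 1 - tanh(x)^2
  g(x) = x   ⇒   g'(x) = 1
  lim(x→0) f'(x)/g'(x) = lim(x→0) (1 - tanh(x)^2)/(1)
  = 1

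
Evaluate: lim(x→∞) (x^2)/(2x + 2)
This is an ∞/∞ indeterminate form.

Apply L'Hôpital's rule: differentiate numerator and denominator separately.
  f(x) = x^2   ⇒   f'(x) = 2·x
  g(x) = 2·x + 2   ⇒   g'(x) = 2
  lim(x→∞) f'(x)/g'(x) = lim(x→∞) (2·x)/(2)
  = ∞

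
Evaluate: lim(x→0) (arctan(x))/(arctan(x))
This is a 0/0 indeterminate form.

Apply L'Hôpital's rule: differentiate numerator and denominator separately.
  f(x) = atan(x)   ⇒   f'(x) = 1/(x^2 + 1)
  g(x) = atan(x)   ⇒   g'(x) = 1/(x^2 + 1)
  lim(x→0) f'(x)/g'(x) = lim(x→0) (1/(x^2 + 1))/(1/(x^2 + 1))
  = 1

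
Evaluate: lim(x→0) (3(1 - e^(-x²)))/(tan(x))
This is a 0/0 indeterminate form.

Apply L'Hôpital's rule: differentiate numerator and denominator separately.
  f(x) = 3 - 3·e^(-x^2)   ⇒   f'(x) = 6·x·e^(-x^2)
  g(x) = tan(x)   ⇒   g'(x) = tan(x)^2 + 1
  lim(x→0) f'(x)/g'(x) = lim(x→0) (6·x·e^(-x^2))/(tan(x)^2 + 1)
  = 0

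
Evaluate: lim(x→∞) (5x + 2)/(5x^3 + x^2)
This is an ∞/∞ indeterminate form.

Apply L'Hôpital's rule: differentiate numerator and denominator separately.
  f(x) = 5·x + 2   ⇒   f'(x) = 5
  g(x) = 5·x^3 + x^2   ⇒   g'(x) = 15·x^2 + 2·x
  lim(x→∞) f'(x)/g'(x) = lim(x→∞) (5)/(15·x^2 + 2·x)
  = 0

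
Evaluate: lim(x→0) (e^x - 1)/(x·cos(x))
This is a 0/0 indeterminate form.

Apply L'Hôpital's rule: differentiate numerator and denominator separately.
  f(x) = e^(x) - 1   ⇒   f'(x) = e^(x)
  g(x) = x·cos(x)   ⇒   g'(x) = -x·sin(x) + cos(x)
  lim(x→0) f'(x)/g'(x) = lim(x→0) (e^(x))/(-x·sin(x) + cos(x))
  = 1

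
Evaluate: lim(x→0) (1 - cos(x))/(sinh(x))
This is a 0/0 indeterminate form.

Apply L'Hôpital's rule: differentiate numerator and denominator separately.
  f(x) = 1 - cos(x)   ⇒   f'(x) = sin(x)
  g(x) = sinh(x)   ⇒   g'(x) = cosh(x)
  lim(x→0) f'(x)/g'(x) = lim(x→0) (sin(x))/(cosh(x))
  = 0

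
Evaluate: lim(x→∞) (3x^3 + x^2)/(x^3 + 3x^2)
This is an ∞/∞ indeterminate form.

Apply L'Hôpital's rule: differentiate numerator and denominator separately.
  f(x) = 3·x^3 + x^2   ⇒   f'(x) = 9·x^2 + 2·x
  g(x) = x^3 + 3·x^2   ⇒   g'(x) = 3·x^2 + 6·x
  lim(x→∞) f'(x)/g'(x) = lim(x→∞) (9·x^2 + 2·x)/(3·x^2 + 6·x)
  = 3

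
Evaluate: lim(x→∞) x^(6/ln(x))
This is an exponential indeterminate form.

For exponential indeterminate forms, take the natural log:
  Let L = lim(x→∞) x^(6/ln(x))
  Then ln(L) = lim(x→∞) [exponent × ln(base)]
  Evaluate using L'Hôpital or standard limits, then exponentiate.
  L = e^(6)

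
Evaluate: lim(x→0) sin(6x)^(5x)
This is an exponential indeterminate form.

For exponential indeterminate forms, take the natural log:
  Let L = lim(x→0) sin(6x)^(5x)
  Then ln(L) = lim(x→0) [exponent × ln(base)]
  Evaluate using L'Hôpital or standard limits, then exponentiate.
  L = 1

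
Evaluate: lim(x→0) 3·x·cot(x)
This is a 0·∞ indeterminate form.

Rewrite 0·∞ as a quotient (0/0 or ∞/∞ form), then apply L'Hôpital's rule:
  lim(x→0) 3·x·cot(x) = 3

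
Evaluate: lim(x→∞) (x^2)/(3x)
This is an ∞/∞ indeterminate form.

Apply L'Hôpital's rule: differentiate numerator and denominator separately.
  f(x) = x^2   ⇒   f'(x) = 2·x
  g(x) = 3·x   ⇒   g'(x) = 3
  lim(x→∞) f'(x)/g'(x) = lim(x→∞) (2·x)/(3)
  = ∞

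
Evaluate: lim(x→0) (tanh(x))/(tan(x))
This is a 0/0 indeterminate form.

Apply L'Hôpital's rule: differentiate numerator and denominator separately.
  f(x) = tanh(x)   ⇒   f'(x) = 1 - tanh(x)^2
  g(x) = tan(x)   ⇒   g'(x) = tan(x)^2 + 1
  lim(x→0) f'(x)/g'(x) = lim(x→0) (1 - tanh(x)^2)/(tan(x)^2 + 1)
  = 1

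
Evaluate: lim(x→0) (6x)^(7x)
This is an exponential indeterminate form.

For exponential indeterminate forms, take the natural log:
  Let L = lim(x→0) (6x)^(7x)
  Then ln(L) = lim(x→0) [exponent × ln(base)]
  Evaluate using L'Hôpital or standard limits, then exponentiate.
  L = 1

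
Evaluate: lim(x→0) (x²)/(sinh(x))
This is a 0/0 indeterminate form.

Apply L'Hôpital's rule: differentiate numerator and denominator separately.
  f(x) = x^2   ⇒   f'(x) = 2·x
  g(x) = sinh(x)   ⇒   g'(x) = cosh(x)
  lim(x→0) f'(x)/g'(x) = lim(x→0) (2·x)/(cosh(x))
  = 0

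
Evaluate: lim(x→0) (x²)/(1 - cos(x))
This is a 0/0 indeterminate form.

Apply L'Hôpital's rule: differentiate numerator and denominator separately.
  f(x) = x^2   ⇒   f'(x) = 2·x
  g(x) = 1 - cos(x)   ⇒   g'(x) = sin(x)
  lim(x→0) f'(x)/g'(x) = lim(x→0) (2·x)/(sin(x))
  = 2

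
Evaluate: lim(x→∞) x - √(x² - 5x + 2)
This is an ∞-∞ indeterminate form.

Combine fractions or rationalize to convert ∞-∞ to 0/0 form:
  lim(x→∞) x - √(x² - 5x + 2) = 5/2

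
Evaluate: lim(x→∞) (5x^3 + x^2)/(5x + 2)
This is an ∞/∞ indeterminate form.

Apply L'Hôpital's rule: differentiate numerator and denominator separately.
  f(x) = 5·x^3 + x^2   ⇒   f'(x) = 15·x^2 + 2·x
  g(x) = 5·x + 2   ⇒   g'(x) = 5
  lim(x→∞) f'(x)/g'(x) = lim(x→∞) (15·x^2 + 2·x)/(5)
  = ∞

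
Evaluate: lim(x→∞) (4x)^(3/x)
This is an exponential indeterminate form.

For exponential indeterminate forms, take the natural log:
  Let L = lim(x→∞) (4x)^(3/x)
  Then ln(L) = lim(x→∞) [exponent × ln(base)]
  Evaluate using L'Hôpital or standard limits, then exponentiate.
  L = 1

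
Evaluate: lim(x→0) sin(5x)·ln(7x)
This is a 0·∞ indeterminate form.

Rewrite 0·∞ as a quotient (0/0 or ∞/∞ form), then apply L'Hôpital's rule:
  lim(x→0) sin(5x)·ln(7x) = 0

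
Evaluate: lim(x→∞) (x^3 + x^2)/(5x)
This is an ∞/∞ indeterminate form.

Apply L'Hôpital's rule: differentiate numerator and denominator separately.
  f(x) = x^3 + x^2   ⇒   f'(x) = 3·x^2 + 2·x
  g(x) = 5·x   ⇒   g'(x) = 5
  lim(x→∞) f'(x)/g'(x) = lim(x→∞) (3·x^2 + 2·x)/(5)
  = ∞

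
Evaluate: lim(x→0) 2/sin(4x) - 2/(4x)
This is an ∞-∞ indeterminate form.

Combine fractions or rationalize to convert ∞-∞ to 0/0 form:
  lim(x→0) 2/sin(4x) - 2/(4x) = 0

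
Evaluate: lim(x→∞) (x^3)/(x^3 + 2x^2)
This is an ∞/∞ indeterminate form.

Apply L'Hôpital's rule: differentiate numerator and denominator separately.
  f(x) = x^3   ⇒   f'(x) = 3·x^2
  g(x) = x^3 + 2·x^2   ⇒   g'(x) = 3·x^2 + 4·x
  lim(x→∞) f'(x)/g'(x) = lim(x→∞) (3·x^2)/(3·x^2 + 4·x)
  = 1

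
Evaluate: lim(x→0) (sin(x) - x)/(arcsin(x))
This is a 0/0 indeterminate form.

Apply L'Hôpital's rule: differentiate numerator and denominator separately.
  f(x) = -x + sin(x)   ⇒   f'(x) = cos(x) - 1
  g(x) = asin(x)   ⇒   g'(x) = 1/sqrt(1 - x^2)
  lim(x→0) f'(x)/g'(x) = lim(x→0) (cos(x) - 1)/(1/sqrt(1 - x^2))
  = 0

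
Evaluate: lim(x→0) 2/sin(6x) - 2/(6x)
This is an ∞-∞ indeterminate form.

Combine fractions or rationalize to convert ∞-∞ to 0/0 form:
  lim(x→0) 2/sin(6x) - 2/(6x) = 0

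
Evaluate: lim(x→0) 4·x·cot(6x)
This is a 0·∞ indeterminate form.

Rewrite 0·∞ as a quotient (0/0 or ∞/∞ form), then apply L'Hôpital's rule:
  lim(x→0) 4·x·cot(6x) = 2/3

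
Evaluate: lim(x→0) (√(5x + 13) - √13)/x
This is a standard limit.

Factor or rationalize the expression:
  lim(x→0) (√(5x + 13) - √13)/x = 5·sqrt(13)/26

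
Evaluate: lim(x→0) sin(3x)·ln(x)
This is a 0·∞ indeterminate form.

Rewrite 0·∞ as a quotient (0/0 or ∞/∞ form), then apply L'Hôpital's rule:
  lim(x→0) sin(3x)·ln(x) = 0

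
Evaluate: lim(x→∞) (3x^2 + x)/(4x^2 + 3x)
This is an ∞/∞ indeterminate form.

Apply L'Hôpital's rule: differentiate numerator and denominator separately.
  f(x) = 3·x^2 + x   ⇒   f'(x) = 6·x + 1
  g(x) = 4·x^2 + 3·x   ⇒   g'(x) = 8·x + 3
  lim(x→∞) f'(x)/g'(x) = lim(x→∞) (6·x + 1)/(8·x + 3)
  = 3/4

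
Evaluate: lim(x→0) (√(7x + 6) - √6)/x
This is a standard limit.

Factor or rationalize the expression:
  lim(x→0) (√(7x + 6) - √6)/x = 7·sqrt(6)/12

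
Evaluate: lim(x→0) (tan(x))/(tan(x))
This is a 0/0 indeterminate form.

Apply L'Hôpital's rule: differentiate numerator and denominator separately.
  f(x) = tan(x)   ⇒   f'(x) = tan(x)^2 + 1
  g(x) = tan(x)   ⇒   g'(x) = tan(x)^2 + 1
  lim(x→0) f'(x)/g'(x) = lim(x→0) (tan(x)^2 + 1)/(tan(x)^2 + 1)
  = 1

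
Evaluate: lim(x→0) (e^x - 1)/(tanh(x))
This is a 0/0 indeterminate form.

Apply L'Hôpital's rule: differentiate numerator and denominator separately.
  f(x) = e^(x) - 1   ⇒   f'(x) = e^(x)
  g(x) = tanh(x)   ⇒   g'(x) = 1 - tanh(x)^2
  lim(x→0) f'(x)/g'(x) = lim(x→0) (e^(x))/(1 - tanh(x)^2)
  = 1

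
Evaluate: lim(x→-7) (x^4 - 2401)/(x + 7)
This is a standard limit.

Factor or rationalize the expression:
  lim(x→-7) (x^4 - 2401)/(x + 7) = -1372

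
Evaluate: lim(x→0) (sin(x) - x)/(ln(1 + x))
This is a 0/0 indeterminate form.

Apply L'Hôpital's rule: differentiate numerator and denominator separately.
  f(x) = -x + sin(x)   ⇒   f'(x) = cos(x) - 1
  g(x) = ln(x + 1)   ⇒   g'(x) = 1/(x + 1)
  lim(x→0) f'(x)/g'(x) = lim(x→0) (cos(x) - 1)/(1/(x + 1))
  = 0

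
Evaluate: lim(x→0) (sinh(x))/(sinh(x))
This is a 0/0 indeterminate form.

Apply L'Hôpital's rule: differentiate numerator and denominator separately.
  f(x) = sinh(x)   ⇒   f'(x) = cosh(x)
  g(x) = sinh(x)   ⇒   g'(x) = cosh(x)
  lim(x→0) f'(x)/g'(x) = lim(x→0) (cosh(x))/(cosh(x))
  = 1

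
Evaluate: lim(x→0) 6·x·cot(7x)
This is a 0·∞ indeterminate form.

Rewrite 0·∞ as a quotient (0/0 or ∞/∞ form), then apply L'Hôpital's rule:
  lim(x→0) 6·x·cot(7x) = 6/7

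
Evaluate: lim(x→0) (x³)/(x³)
This is a 0/0 indeterminate form.

Apply L'Hôpital's rule: differentiate numerator and denominator separately.
  f(x) = x^3   ⇒   f'(x) = 3·x^2
  g(x) = x^3   ⇒   g'(x) = 3·x^2
  lim(x→0) f'(x)/g'(x) = lim(x→0) (3·x^2)/(3·x^2)
  = 1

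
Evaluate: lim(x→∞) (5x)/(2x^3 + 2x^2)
This is an ∞/∞ indeterminate form.

Apply L'Hôpital's rule: differentiate numerator and denominator separately.
  f(x) = 5·x   ⇒   f'(x) = 5
  g(x) = 2·x^3 + 2·x^2   ⇒   g'(x) = 6·x^2 + 4·x
  lim(x→∞) f'(x)/g'(x) = lim(x→∞) (5)/(6·x^2 + 4·x)
  = 0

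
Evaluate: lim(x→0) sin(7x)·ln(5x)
This is a 0·∞ indeterminate form.

Rewrite 0·∞ as a quotient (0/0 or ∞/∞ form), then apply L'Hôpital's rule:
  lim(x→0) sin(7x)·ln(5x) = 0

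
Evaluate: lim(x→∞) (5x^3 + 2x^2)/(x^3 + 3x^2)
This is an ∞/∞ indeterminate form.

Apply L'Hôpital's rule: differentiate numerator and denominator separately.
  f(x) = 5·x^3 + 2·x^2   ⇒   f'(x) = 15·x^2 + 4·x
  g(x) = x^3 + 3·x^2   ⇒   g'(x) = 3·x^2 + 6·x
  lim(x→∞) f'(x)/g'(x) = lim(x→∞) (15·x^2 + 4·x)/(3·x^2 + 6·x)
  = 5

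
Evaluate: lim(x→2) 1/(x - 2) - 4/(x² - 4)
This is an ∞-∞ indeterminate form.

Combine fractions or rationalize to convert ∞-∞ to 0/0 form:
  lim(x→2) 1/(x - 2) - 4/(x² - 4) = 1/4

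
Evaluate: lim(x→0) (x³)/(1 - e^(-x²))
This is a 0/0 indeterminate form.

Apply L'Hôpital's rule: differentiate numerator and denominator separately.
  f(x) = x^3   ⇒   f'(x) = 3·x^2
  g(x) = 1 - e^(-x^2)   ⇒   g'(x) = 2·x·e^(-x^2)
  lim(x→0) f'(x)/g'(x) = lim(x→0) (3·x^2)/(2·x·e^(-x^2))
  = 0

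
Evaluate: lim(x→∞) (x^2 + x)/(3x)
This is an ∞/∞ indeterminate form.

Apply L'Hôpital's rule: differentiate numerator and denominator separately.
  f(x) = x^2 + x   ⇒   f'(x) = 2·x + 1
  g(x) = 3·x   ⇒   g'(x) = 3
  lim(x→∞) f'(x)/g'(x) = lim(x→∞) (2·x + 1)/(3)
  = ∞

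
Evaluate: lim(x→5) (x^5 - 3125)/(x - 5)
This is a standard limit.

Factor or rationalize the expression:
  lim(x→5) (x^5 - 3125)/(x - 5) = 3125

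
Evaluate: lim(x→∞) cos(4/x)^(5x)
This is an exponential indeterminate form.

For exponential indeterminate forms, take the natural log:
  Let L = lim(x→∞) cos(4/x)^(5x)
  Then ln(L) = lim(x→∞) [exponent × ln(base)]
  Evaluate using L'Hôpital or standard limits, then exponentiate.
  L = 1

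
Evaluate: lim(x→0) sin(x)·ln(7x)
This is a 0·∞ indeterminate form.

Rewrite 0·∞ as a quotient (0/0 or ∞/∞ form), then apply L'Hôpital's rule:
  lim(x→0) sin(x)·ln(7x) = 0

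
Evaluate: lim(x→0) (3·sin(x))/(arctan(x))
This is a 0/0 indeterminate form.

Apply L'Hôpital's rule: differentiate numerator and denominator separately.
  f(x) = 3·sin(x)   ⇒   f'(x) = 3·cos(x)
  g(x) = atan(x)   ⇒   g'(x) = 1/(x^2 + 1)
  lim(x→0) f'(x)/g'(x) = lim(x→0) (3·cos(x))/(1/(x^2 + 1))
  = 3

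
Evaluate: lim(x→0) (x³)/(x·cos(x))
This is a 0/0 indeterminate form.

Apply L'Hôpital's rule: differentiate numerator and denominator separately.
  f(x) = x^3   ⇒   f'(x) = 3·x^2
  g(x) = x·cos(x)   ⇒   g'(x) = -x·sin(x) + cos(x)
  lim(x→0) f'(x)/g'(x) = lim(x→0) (3·x^2)/(-x·sin(x) + cos(x))
  = 0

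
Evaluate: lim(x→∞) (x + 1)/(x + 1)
This is an ∞/∞ indeterminate form.

Apply L'Hôpital's rule: differentiate numerator and denominator separately.
  f(x) = x + 1   ⇒   f'(x) = 1
  g(x) = x + 1   ⇒   g'(x) = 1
  lim(x→∞) f'(x)/g'(x) = lim(x→∞) (1)/(1)
  = 1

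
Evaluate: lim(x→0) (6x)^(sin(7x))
This is an exponential indeterminate form.

For exponential indeterminate forms, take the natural log:
  Let L = lim(x→0) (6x)^(sin(7x))
  Then ln(L) = lim(x→0) [exponent × ln(base)]
  Evaluate using L'Hôpital or standard limits, then exponentiate.
  L = 1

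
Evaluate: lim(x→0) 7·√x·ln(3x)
This is a 0·∞ indeterminate form.

Rewrite 0·∞ as a quotient (0/0 or ∞/∞ form), then apply L'Hôpital's rule:
  lim(x→0) 7·√x·ln(3x) = 0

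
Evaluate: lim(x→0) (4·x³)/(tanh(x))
This is a 0/0 indeterminate form.

Apply L'Hôpital's rule: differentiate numerator and denominator separately.
  f(x) = 4·x^3   ⇒   f'(x) = 12·x^2
  g(x) = tanh(x)   ⇒   g'(x) = 1 - tanh(x)^2
  lim(x→0) f'(x)/g'(x) = lim(x→0) (12·x^2)/(1 - tanh(x)^2)
  = 0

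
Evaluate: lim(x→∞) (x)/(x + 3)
This is an ∞/∞ indeterminate form.

Apply L'Hôpital's rule: differentiate numerator and denominator separately.
  f(x) = x   ⇒   f'(x) = 1
  g(x) = x + 3   ⇒   g'(x) = 1
  lim(x→∞) f'(x)/g'(x) = lim(x→∞) (1)/(1)
  = 1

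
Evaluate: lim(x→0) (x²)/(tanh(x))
This is a 0/0 indeterminate form.

Apply L'Hôpital's rule: differentiate numerator and denominator separately.
  f(x) = x^2   ⇒   f'(x) = 2·x
  g(x) = tanh(x)   ⇒   g'(x) = 1 - tanh(x)^2
  lim(x→0) f'(x)/g'(x) = lim(x→0) (2·x)/(1 - tanh(x)^2)
  = 0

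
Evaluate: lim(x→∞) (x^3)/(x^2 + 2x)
This is an ∞/∞ indeterminate form.

Apply L'Hôpital's rule: differentiate numerator and denominator separately.
  f(x) = x^3   ⇒   f'(x) = 3·x^2
  g(x) = x^2 + 2·x   ⇒   g'(x) = 2·x + 2
  lim(x→∞) f'(x)/g'(x) = lim(x→∞) (3·x^2)/(2·x + 2)
  = ∞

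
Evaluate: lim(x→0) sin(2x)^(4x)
This is an exponential indeterminate form.

For exponential indeterminate forms, take the natural log:
  Let L = lim(x→0) sin(2x)^(4x)
  Then ln(L) = lim(x→0) [exponent × ln(base)]
  Evaluate using L'Hôpital or standard limits, then exponentiate.
  L = 1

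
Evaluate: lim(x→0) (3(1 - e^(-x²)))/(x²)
This is a 0/0 indeterminate form.

Apply L'Hôpital's rule: differentiate numerator and denominator separately.
  f(x) = 3 - 3·e^(-x^2)   ⇒   f'(x) = 6·x·e^(-x^2)
  g(x) = x^2   ⇒   g'(x) = 2·x
  lim(x→0) f'(x)/g'(x) = lim(x→0) (6·x·e^(-x^2))/(2·x)
  = 3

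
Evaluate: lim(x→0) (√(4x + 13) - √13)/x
This is a standard limit.

Factor or rationalize the expression:
  lim(x→0) (√(4x + 13) - √13)/x = 2·sqrt(13)/13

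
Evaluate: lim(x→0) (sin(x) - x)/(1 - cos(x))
This is a 0/0 indeterminate form.

Apply L'Hôpital's rule: differentiate numerator and denominator separately.
  f(x) = -x + sin(x)   ⇒   f'(x) = cos(x) - 1
  g(x) = 1 - cos(x)   ⇒   g'(x) = sin(x)
  lim(x→0) f'(x)/g'(x) = lim(x→0) (cos(x) - 1)/(sin(x))
  = 0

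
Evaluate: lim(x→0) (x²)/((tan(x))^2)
This is a 0/0 indeterminate form.

Apply L'Hôpital's rule: differentiate numerator and denominator separately.
  f(x) = x^2   ⇒   f'(x) = 2·x
  g(x) = tan(x)^2   ⇒   g'(x) = (2·tan(x)^2 + 2)·tan(x)
  lim(x→0) f'(x)/g'(x) = lim(x→0) (2·x)/((2·tan(x)^2 + 2)·tan(x))
  = 1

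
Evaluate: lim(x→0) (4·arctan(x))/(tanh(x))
This is a 0/0 indeterminate form.

Apply L'Hôpital's rule: differentiate numerator and denominator separately.
  f(x) = 4·atan(x)   ⇒   f'(x) = 4/(x^2 + 1)
  g(x) = tanh(x)   ⇒   g'(x) = 1 - tanh(x)^2
  lim(x→0) f'(x)/g'(x) = lim(x→0) (4/(x^2 + 1))/(1 - tanh(x)^2)
  = 4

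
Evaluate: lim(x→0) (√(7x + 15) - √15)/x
This is a standard limit.

Factor or rationalize the expression:
  lim(x→0) (√(7x + 15) - √15)/x = 7·sqrt(15)/30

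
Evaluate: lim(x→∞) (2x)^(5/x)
This is an exponential indeterminate form.

For exponential indeterminate forms, take the natural log:
  Let L = lim(x→∞) (2x)^(5/x)
  Then ln(L) = lim(x→∞) [exponent × ln(base)]
  Evaluate using L'Hôpital or standard limits, then exponentiate.
  L = 1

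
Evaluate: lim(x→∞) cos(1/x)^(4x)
This is an exponential indeterminate form.

For exponential indeterminate forms, take the natural log:
  Let L = lim(x→∞) cos(1/x)^(4x)
  Then ln(L) = lim(x→∞) [exponent × ln(base)]
  Evaluate using L'Hôpital or standard limits, then exponentiate.
  L = 1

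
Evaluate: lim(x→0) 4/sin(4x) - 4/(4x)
This is an ∞-∞ indeterminate form.

Combine fractions or rationalize to convert ∞-∞ to 0/0 form:
  lim(x→0) 4/sin(4x) - 4/(4x) = 0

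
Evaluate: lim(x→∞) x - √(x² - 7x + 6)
This is an ∞-∞ indeterminate form.

Combine fractions or rationalize to convert ∞-∞ to 0/0 form:
  lim(x→∞) x - √(x² - 7x + 6) = 7/2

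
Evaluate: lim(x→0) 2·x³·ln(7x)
This is a 0·∞ indeterminate form.

Rewrite 0·∞ as a quotient (0/0 or ∞/∞ form), then apply L'Hôpital's rule:
  lim(x→0) 2·x³·ln(7x) = 0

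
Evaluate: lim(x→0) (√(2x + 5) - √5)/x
This is a standard limit.

Factor or rationalize the expression:
  lim(x→0) (√(2x + 5) - √5)/x = sqrt(5)/5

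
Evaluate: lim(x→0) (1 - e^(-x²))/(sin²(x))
This is a 0/0 indeterminate form.

Apply L'Hôpital's rule: differentiate numerator and denominator separately.
  f(x) = 1 - e^(-x^2)   ⇒   f'(x) = 2·x·e^(-x^2)
  g(x) = sin(x)^2   ⇒   g'(x) = 2·sin(x)·cos(x)
  lim(x→0) f'(x)/g'(x) = lim(x→0) (2·x·e^(-x^2))/(2·sin(x)·cos(x))
  = 1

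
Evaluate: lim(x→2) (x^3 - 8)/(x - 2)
This is a standard limit.

Factor or rationalize the expression:
  lim(x→2) (x^3 - 8)/(x - 2) = 12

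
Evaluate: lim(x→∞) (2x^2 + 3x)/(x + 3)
This is an ∞/∞ indeterminate form.

Apply L'Hôpital's rule: differentiate numerator and denominator separately.
  f(x) = 2·x^2 + 3·x   ⇒   f'(x) = 4·x + 3
  g(x) = x + 3   ⇒   g'(x) = 1
  lim(x→∞) f'(x)/g'(x) = lim(x→∞) (4·x + 3)/(1)
  = ∞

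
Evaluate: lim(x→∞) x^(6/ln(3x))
This is an exponential indeterminate form.

For exponential indeterminate forms, take the natural log:
  Let L = lim(x→∞) x^(6/ln(3x))
  Then ln(L) = lim(x→∞) [exponent × ln(base)]
  Evaluate using L'Hôpital or standard limits, then exponentiate.
  L = e^(6)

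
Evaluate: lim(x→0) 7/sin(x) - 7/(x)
This is an ∞-∞ indeterminate form.

Combine fractions or rationalize to convert ∞-∞ to 0/0 form:
  lim(x→0) 7/sin(x) - 7/(x) = 0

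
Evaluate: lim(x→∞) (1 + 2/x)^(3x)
This is an exponential indeterminate form.

For exponential indeterminate forms, take the natural log:
  Let L = lim(x→∞) (1 + 2/x)^(3x)
  Then ln(L) = lim(x→∞) [exponent × ln(base)]
  Evaluate using L'Hôpital or standard limits, then exponentiate.
  L = e^(6)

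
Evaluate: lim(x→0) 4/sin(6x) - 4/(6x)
This is an ∞-∞ indeterminate form.

Combine fractions or rationalize to convert ∞-∞ to 0/0 form:
  lim(x→0) 4/sin(6x) - 4/(6x) = 0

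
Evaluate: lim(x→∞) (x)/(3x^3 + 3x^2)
This is an ∞/∞ indeterminate form.

Apply L'Hôpital's rule: differentiate numerator and denominator separately.
  f(x) = x   ⇒   f'(x) = 1
  g(x) = 3·x^3 + 3·x^2   ⇒   g'(x) = 9·x^2 + 6·x
  lim(x→∞) f'(x)/g'(x) = lim(x→∞) (1)/(9·x^2 + 6·x)
  = 0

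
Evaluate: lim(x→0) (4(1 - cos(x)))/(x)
This is a 0/0 indeterminate form.

Apply L'Hôpital's rule: differentiate numerator and denominator separately.
  f(x) = 4 - 4·cos(x)   ⇒   f'(x) = 4·sin(x)
  g(x) = x   ⇒   g'(x) = 1
  lim(x→0) f'(x)/g'(x) = lim(x→0) (4·sin(x))/(1)
  = 0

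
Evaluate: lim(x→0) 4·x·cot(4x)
This is a 0·∞ indeterminate form.

Rewrite 0·∞ as a quotient (0/0 or ∞/∞ form), then apply L'Hôpital's rule:
  lim(x→0) 4·x·cot(4x) = 1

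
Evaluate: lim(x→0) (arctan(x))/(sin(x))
This is a 0/0 indeterminate form.

Apply L'Hôpital's rule: differentiate numerator and denominator separately.
  f(x) = atan(x)   ⇒   f'(x) = 1/(x^2 + 1)
  g(x) = sin(x)   ⇒   g'(x) = cos(x)
  lim(x→0) f'(x)/g'(x) = lim(x→0) (1/(x^2 + 1))/(cos(x))
  = 1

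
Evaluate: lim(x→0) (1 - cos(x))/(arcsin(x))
This is a 0/0 indeterminate form.

Apply L'Hôpital's rule: differentiate numerator and denominator separately.
  f(x) = 1 - cos(x)   ⇒   f'(x) = sin(x)
  g(x) = asin(x)   ⇒   g'(x) = 1/sqrt(1 - x^2)
  lim(x→0) f'(x)/g'(x) = lim(x→0) (sin(x))/(1/sqrt(1 - x^2))
  = 0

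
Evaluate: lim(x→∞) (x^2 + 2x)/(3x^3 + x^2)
This is an ∞/∞ indeterminate form.

Apply L'Hôpital's rule: differentiate numerator and denominator separately.
  f(x) = x^2 + 2·x   ⇒   f'(x) = 2·x + 2
  g(x) = 3·x^3 + x^2   ⇒   g'(x) = 9·x^2 + 2·x
  lim(x→∞) f'(x)/g'(x) = lim(x→∞) (2·x + 2)/(9·x^2 + 2·x)
  = 0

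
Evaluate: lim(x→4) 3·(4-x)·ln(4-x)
This is a 0·∞ indeterminate form.

Rewrite 0·∞ as a quotient (0/0 or ∞/∞ form), then apply L'Hôpital's rule:
  lim(x→4) 3·(4-x)·ln(4-x) = 0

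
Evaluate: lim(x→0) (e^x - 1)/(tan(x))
This is a 0/0 indeterminate form.

Apply L'Hôpital's rule: differentiate numerator and denominator separately.
  f(x) = e^(x) - 1   ⇒   f'(x) = e^(x)
  g(x) = tan(x)   ⇒   g'(x) = tan(x)^2 + 1
  lim(x→0) f'(x)/g'(x) = lim(x→0) (e^(x))/(tan(x)^2 + 1)
  = 1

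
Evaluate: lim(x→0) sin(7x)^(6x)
This is an exponential indeterminate form.

For exponential indeterminate forms, take the natural log:
  Let L = lim(x→0) sin(7x)^(6x)
  Then ln(L) = lim(x→0) [exponent × ln(base)]
  Evaluate using L'Hôpital or standard limits, then exponentiate.
  L = 1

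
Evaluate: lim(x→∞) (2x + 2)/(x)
This is an ∞/∞ indeterminate form.

Apply L'Hôpital's rule: differentiate numerator and denominator separately.
  f(x) = 2·x + 2   ⇒   f'(x) = 2
  g(x) = x   ⇒   g'(x) = 1
  lim(x→∞) f'(x)/g'(x) = lim(x→∞) (2)/(1)
  = 2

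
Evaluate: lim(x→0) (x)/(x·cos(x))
This is a 0/0 indeterminate form.

Apply L'Hôpital's rule: differentiate numerator and denominator separately.
  f(x) = x   ⇒   f'(x) = 1
  g(x) = x·cos(x)   ⇒   g'(x) = -x·sin(x) + cos(x)
  lim(x→0) f'(x)/g'(x) = lim(x→0) (1)/(-x·sin(x) + cos(x))
  = 1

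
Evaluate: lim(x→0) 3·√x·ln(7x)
This is a 0·∞ indeterminate form.

Rewrite 0·∞ as a quotient (0/0 or ∞/∞ form), then apply L'Hôpital's rule:
  lim(x→0) 3·√x·ln(7x) = 0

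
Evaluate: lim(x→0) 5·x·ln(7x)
This is a 0·∞ indeterminate form.

Rewrite 0·∞ as a quotient (0/0 or ∞/∞ form), then apply L'Hôpital's rule:
  lim(x→0) 5·x·ln(7x) = 0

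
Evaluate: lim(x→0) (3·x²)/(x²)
This is a 0/0 indeterminate form.

Apply L'Hôpital's rule: differentiate numerator and denominator separately.
  f(x) = 3·x^2   ⇒   f'(x) = 6·x
  g(x) = x^2   ⇒   g'(x) = 2·x
  lim(x→0) f'(x)/g'(x) = lim(x→0) (6·x)/(2·x)
  = 3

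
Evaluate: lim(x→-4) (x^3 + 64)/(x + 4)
This is a standard limit.

Factor or rationalize the expression:
  lim(x→-4) (x^3 + 64)/(x + 4) = 48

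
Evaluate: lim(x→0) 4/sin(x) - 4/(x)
This is an ∞-∞ indeterminate form.

Combine fractions or rationalize to convert ∞-∞ to 0/0 form:
  lim(x→0) 4/sin(x) - 4/(x) = 0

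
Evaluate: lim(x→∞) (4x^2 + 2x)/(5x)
This is an ∞/∞ indeterminate form.

Apply L'Hôpital's rule: differentiate numerator and denominator separately.
  f(x) = 4·x^2 + 2·x   ⇒   f'(x) = 8·x + 2
  g(x) = 5·x   ⇒   g'(x) = 5
  lim(x→∞) f'(x)/g'(x) = lim(x→∞) (8·x + 2)/(5)
  = ∞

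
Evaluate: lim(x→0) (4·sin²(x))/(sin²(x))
This is a 0/0 indeterminate form.

Apply L'Hôpital's rule: differentiate numerator and denominator separately.
  f(x) = 4·sin(x)^2   ⇒   f'(x) = 8·sin(x)·cos(x)
  g(x) = sin(x)^2   ⇒   g'(x) = 2·sin(x)·cos(x)
  lim(x→0) f'(x)/g'(x) = lim(x→0) (8·sin(x)·cos(x))/(2·sin(x)·cos(x))
  = 4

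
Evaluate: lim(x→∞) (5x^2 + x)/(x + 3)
This is an ∞/∞ indeterminate form.

Apply L'Hôpital's rule: differentiate numerator and denominator separately.
  f(x) = 5·x^2 + x   ⇒   f'(x) = 10·x + 1
  g(x) = x + 3   ⇒   g'(x) = 1
  lim(x→∞) f'(x)/g'(x) = lim(x→∞) (10·x + 1)/(1)
  = ∞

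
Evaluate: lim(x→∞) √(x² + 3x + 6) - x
This is an ∞-∞ indeterminate form.

Combine fractions or rationalize to convert ∞-∞ to 0/0 form:
  lim(x→∞) √(x² + 3x + 6) - x = 3/2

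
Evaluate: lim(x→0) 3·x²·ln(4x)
This is a 0·∞ indeterminate form.

Rewrite 0·∞ as a quotient (0/0 or ∞/∞ form), then apply L'Hôpital's rule:
  lim(x→0) 3·x²·ln(4x) = 0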